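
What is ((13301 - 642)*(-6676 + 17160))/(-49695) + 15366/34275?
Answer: -303207336902/113553075 ≈ -2670.2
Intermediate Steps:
((13301 - 642)*(-6676 + 17160))/(-49695) + 15366/34275 = (12659*10484)*(-1/49695) + 15366*(1/34275) = 132716956*(-1/49695) + 5122/11425 = -132716956/49695 + 5122/11425 = -303207336902/113553075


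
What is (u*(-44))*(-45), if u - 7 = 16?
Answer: 45540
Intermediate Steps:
u = 23 (u = 7 + 16 = 23)
(u*(-44))*(-45) = (23*(-44))*(-45) = -1012*(-45) = 45540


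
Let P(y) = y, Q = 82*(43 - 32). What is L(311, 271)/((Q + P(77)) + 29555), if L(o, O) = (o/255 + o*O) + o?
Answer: 21571271/7786170 ≈ 2.7705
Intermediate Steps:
L(o, O) = 256*o/255 + O*o (L(o, O) = (o/255 + O*o) + o = 256*o/255 + O*o)
Q = 902 (Q = 82*11 = 902)
L(311, 271)/((Q + P(77)) + 29555) = ((1/255)*311*(256 + 255*271))/((902 + 77) + 29555) = ((1/255)*311*(256 + 69105))/(979 + 29555) = ((1/255)*311*69361)/30534 = (21571271/255)*(1/30534) = 21571271/7786170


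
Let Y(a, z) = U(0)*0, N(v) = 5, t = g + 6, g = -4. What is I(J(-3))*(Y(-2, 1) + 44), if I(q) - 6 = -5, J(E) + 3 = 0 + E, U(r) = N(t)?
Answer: 44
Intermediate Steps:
t = 2 (t = -4 + 6 = 2)
U(r) = 5
Y(a, z) = 0 (Y(a, z) = 5*0 = 0)
J(E) = -3 + E (J(E) = -3 + (0 + E) = -3 + E)
I(q) = 1 (I(q) = 6 - 5 = 1)
I(J(-3))*(Y(-2, 1) + 44) = 1*(0 + 44) = 1*44 = 44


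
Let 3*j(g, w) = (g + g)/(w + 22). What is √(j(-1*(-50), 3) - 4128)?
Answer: 2*I*√9285/3 ≈ 64.239*I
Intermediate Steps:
j(g, w) = 2*g/(3*(22 + w)) (j(g, w) = ((g + g)/(w + 22))/3 = ((2*g)/(22 + w))/3 = (2*g/(22 + w))/3 = 2*g/(3*(22 + w)))
√(j(-1*(-50), 3) - 4128) = √(2*(-1*(-50))/(3*(22 + 3)) - 4128) = √((⅔)*50/25 - 4128) = √((⅔)*50*(1/25) - 4128) = √(4/3 - 4128) = √(-12380/3) = 2*I*√9285/3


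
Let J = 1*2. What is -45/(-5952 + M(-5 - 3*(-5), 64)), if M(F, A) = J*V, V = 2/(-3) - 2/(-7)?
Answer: 945/125008 ≈ 0.0075595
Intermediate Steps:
J = 2
V = -8/21 (V = 2*(-⅓) - 2*(-⅐) = -⅔ + 2/7 = -8/21 ≈ -0.38095)
M(F, A) = -16/21 (M(F, A) = 2*(-8/21) = -16/21)
-45/(-5952 + M(-5 - 3*(-5), 64)) = -45/(-5952 - 16/21) = -45/(-125008/21) = -21/125008*(-45) = 945/125008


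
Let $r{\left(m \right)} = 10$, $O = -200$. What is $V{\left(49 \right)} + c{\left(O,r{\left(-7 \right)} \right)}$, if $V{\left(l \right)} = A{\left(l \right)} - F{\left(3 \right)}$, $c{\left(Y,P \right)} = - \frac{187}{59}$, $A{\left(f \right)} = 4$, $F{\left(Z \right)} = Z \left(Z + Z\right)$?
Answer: $- \frac{1013}{59} \approx -17.169$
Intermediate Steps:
$F{\left(Z \right)} = 2 Z^{2}$ ($F{\left(Z \right)} = Z 2 Z = 2 Z^{2}$)
$c{\left(Y,P \right)} = - \frac{187}{59}$ ($c{\left(Y,P \right)} = \left(-187\right) \frac{1}{59} = - \frac{187}{59}$)
$V{\left(l \right)} = -14$ ($V{\left(l \right)} = 4 - 2 \cdot 3^{2} = 4 - 2 \cdot 9 = 4 - 18 = -14$)
$V{\left(49 \right)} + c{\left(O,r{\left(-7 \right)} \right)} = -14 - \frac{187}{59} = - \frac{1013}{59}$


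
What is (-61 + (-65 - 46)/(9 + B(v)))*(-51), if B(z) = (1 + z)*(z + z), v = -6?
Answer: 73440/23 ≈ 3193.0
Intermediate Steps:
B(z) = 2*z*(1 + z) (B(z) = (1 + z)*(2*z) = 2*z*(1 + z))
(-61 + (-65 - 46)/(9 + B(v)))*(-51) = (-61 + (-65 - 46)/(9 + 2*(-6)*(1 - 6)))*(-51) = (-61 - 111/(9 + 2*(-6)*(-5)))*(-51) = (-61 - 111/(9 + 60))*(-51) = (-61 - 111/69)*(-51) = (-61 - 111*1/69)*(-51) = (-61 - 37/23)*(-51) = -1440/23*(-51) = 73440/23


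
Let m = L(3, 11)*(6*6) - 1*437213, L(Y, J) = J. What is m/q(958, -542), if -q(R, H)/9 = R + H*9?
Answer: -436817/35280 ≈ -12.381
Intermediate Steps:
q(R, H) = -81*H - 9*R (q(R, H) = -9*(R + H*9) = -9*(R + 9*H) = -81*H - 9*R)
m = -436817 (m = 11*(6*6) - 1*437213 = 11*36 - 437213 = 396 - 437213 = -436817)
m/q(958, -542) = -436817/(-81*(-542) - 9*958) = -436817/(43902 - 8622) = -436817/35280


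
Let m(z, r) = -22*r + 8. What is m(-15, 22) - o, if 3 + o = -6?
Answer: -467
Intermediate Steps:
o = -9 (o = -3 - 6 = -9)
m(z, r) = 8 - 22*r
m(-15, 22) - o = (8 - 22*22) - 1*(-9) = (8 - 484) + 9 = -476 + 9 = -467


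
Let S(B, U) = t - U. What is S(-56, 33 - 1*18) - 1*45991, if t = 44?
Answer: -45962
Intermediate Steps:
S(B, U) = 44 - U
S(-56, 33 - 1*18) - 1*45991 = (44 - (33 - 1*18)) - 1*45991 = (44 - (33 - 18)) - 45991 = (44 - 1*15) - 45991 = (44 - 15) - 45991 = 29 - 45991 = -45962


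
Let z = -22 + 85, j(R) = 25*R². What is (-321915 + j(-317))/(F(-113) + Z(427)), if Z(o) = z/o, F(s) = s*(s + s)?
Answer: 133608910/1557827 ≈ 85.766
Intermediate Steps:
z = 63
F(s) = 2*s² (F(s) = s*(2*s) = 2*s²)
Z(o) = 63/o
(-321915 + j(-317))/(F(-113) + Z(427)) = (-321915 + 25*(-317)²)/(2*(-113)² + 63/427) = (-321915 + 25*100489)/(2*12769 + 63*(1/427)) = (-321915 + 2512225)/(25538 + 9/61) = 2190310/(1557827/61) = 2190310*(61/1557827) = 133608910/1557827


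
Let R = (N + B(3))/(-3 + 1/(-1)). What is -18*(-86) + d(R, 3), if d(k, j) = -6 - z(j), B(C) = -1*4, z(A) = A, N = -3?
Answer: 1539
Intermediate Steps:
B(C) = -4
R = 7/4 (R = (-3 - 4)/(-3 + 1/(-1)) = -7/(-3 - 1) = -7/(-4) = -7*(-1/4) = 7/4 ≈ 1.7500)
d(k, j) = -6 - j
-18*(-86) + d(R, 3) = -18*(-86) + (-6 - 1*3) = 1548 + (-6 - 3) = 1548 - 9 = 1539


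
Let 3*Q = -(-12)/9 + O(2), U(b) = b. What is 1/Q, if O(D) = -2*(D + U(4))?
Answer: -9/32 ≈ -0.28125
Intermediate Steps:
O(D) = -8 - 2*D (O(D) = -2*(D + 4) = -2*(4 + D) = -8 - 2*D)
Q = -32/9 (Q = (-(-12)/9 + (-8 - 2*2))/3 = (-(-12)/9 + (-8 - 4))/3 = (-6*(-2/9) - 12)/3 = (4/3 - 12)/3 = (⅓)*(-32/3) = -32/9 ≈ -3.5556)
1/Q = 1/(-32/9) = -9/32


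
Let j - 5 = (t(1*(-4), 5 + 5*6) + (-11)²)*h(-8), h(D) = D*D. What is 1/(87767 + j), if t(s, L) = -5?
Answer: 1/95196 ≈ 1.0505e-5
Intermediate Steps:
h(D) = D²
j = 7429 (j = 5 + (-5 + (-11)²)*(-8)² = 5 + (-5 + 121)*64 = 5 + 116*64 = 5 + 7424 = 7429)
1/(87767 + j) = 1/(87767 + 7429) = 1/95196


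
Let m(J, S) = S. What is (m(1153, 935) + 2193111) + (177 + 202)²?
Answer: 2337687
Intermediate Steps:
(m(1153, 935) + 2193111) + (177 + 202)² = (935 + 2193111) + (177 + 202)² = 2194046 + 379² = 2194046 + 143641 = 2337687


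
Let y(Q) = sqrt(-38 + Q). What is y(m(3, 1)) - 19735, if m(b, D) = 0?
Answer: -19735 + I*sqrt(38) ≈ -19735.0 + 6.1644*I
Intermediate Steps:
y(m(3, 1)) - 19735 = sqrt(-38 + 0) - 19735 = sqrt(-38) - 19735 = I*sqrt(38) - 19735 = -19735 + I*sqrt(38)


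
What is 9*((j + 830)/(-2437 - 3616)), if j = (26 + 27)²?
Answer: -32751/6053 ≈ -5.4107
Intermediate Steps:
j = 2809 (j = 53² = 2809)
9*((j + 830)/(-2437 - 3616)) = 9*((2809 + 830)/(-2437 - 3616)) = 9*(3639/(-6053)) = 9*(3639*(-1/6053)) = 9*(-3639/6053) = -32751/6053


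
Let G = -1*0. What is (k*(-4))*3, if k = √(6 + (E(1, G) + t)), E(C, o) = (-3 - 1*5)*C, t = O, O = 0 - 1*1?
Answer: -12*I*√3 ≈ -20.785*I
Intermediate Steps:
O = -1 (O = 0 - 1 = -1)
t = -1
G = 0
E(C, o) = -8*C (E(C, o) = (-3 - 5)*C = -8*C)
k = I*√3 (k = √(6 + (-8*1 - 1)) = √(6 + (-8 - 1)) = √(6 - 9) = √(-3) = I*√3 ≈ 1.732*I)
(k*(-4))*3 = ((I*√3)*(-4))*3 = -4*I*√3*3 = -12*I*√3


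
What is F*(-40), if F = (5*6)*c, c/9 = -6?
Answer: 64800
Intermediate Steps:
c = -54 (c = 9*(-6) = -54)
F = -1620 (F = (5*6)*(-54) = 30*(-54) = -1620)
F*(-40) = -1620*(-40) = 64800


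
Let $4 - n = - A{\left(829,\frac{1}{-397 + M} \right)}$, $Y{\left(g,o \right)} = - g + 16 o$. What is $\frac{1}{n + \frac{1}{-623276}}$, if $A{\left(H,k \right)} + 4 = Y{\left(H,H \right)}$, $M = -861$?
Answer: $\frac{623276}{7750437059} \approx 8.0418 \cdot 10^{-5}$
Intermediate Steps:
$A{\left(H,k \right)} = -4 + 15 H$ ($A{\left(H,k \right)} = -4 + \left(- H + 16 H\right) = -4 + 15 H$)
$n = 12435$ ($n = 4 - - (-4 + 15 \cdot 829) = 4 - - (-4 + 12435) = 4 - \left(-1\right) 12431 = 4 - -12431 = 4 + 12431 = 12435$)
$\frac{1}{n + \frac{1}{-623276}} = \frac{1}{12435 + \frac{1}{-623276}} = \frac{1}{12435 - \frac{1}{623276}} = \frac{1}{\frac{7750437059}{623276}} = \frac{623276}{7750437059}$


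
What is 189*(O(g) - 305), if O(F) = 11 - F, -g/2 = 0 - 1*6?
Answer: -57834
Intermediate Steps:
g = 12 (g = -2*(0 - 1*6) = -2*(0 - 6) = -2*(-6) = 12)
189*(O(g) - 305) = 189*((11 - 1*12) - 305) = 189*((11 - 12) - 305) = 189*(-1 - 305) = 189*(-306) = -57834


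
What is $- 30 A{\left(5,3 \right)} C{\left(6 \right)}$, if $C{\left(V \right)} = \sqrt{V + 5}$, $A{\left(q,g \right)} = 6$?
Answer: $- 180 \sqrt{11} \approx -596.99$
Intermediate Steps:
$C{\left(V \right)} = \sqrt{5 + V}$
$- 30 A{\left(5,3 \right)} C{\left(6 \right)} = \left(-30\right) 6 \sqrt{5 + 6} = - 180 \sqrt{11}$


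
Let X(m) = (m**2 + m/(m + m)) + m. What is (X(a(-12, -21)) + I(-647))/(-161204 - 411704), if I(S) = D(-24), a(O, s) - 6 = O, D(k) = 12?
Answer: -85/1145816 ≈ -7.4183e-5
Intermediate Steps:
a(O, s) = 6 + O
I(S) = 12
X(m) = 1/2 + m + m**2 (X(m) = (m**2 + m/((2*m))) + m = (m**2 + (1/(2*m))*m) + m = (m**2 + 1/2) + m = (1/2 + m**2) + m = 1/2 + m + m**2)
(X(a(-12, -21)) + I(-647))/(-161204 - 411704) = ((1/2 + (6 - 12) + (6 - 12)**2) + 12)/(-161204 - 411704) = ((1/2 - 6 + (-6)**2) + 12)/(-572908) = ((1/2 - 6 + 36) + 12)*(-1/572908) = (61/2 + 12)*(-1/572908) = (85/2)*(-1/572908) = -85/1145816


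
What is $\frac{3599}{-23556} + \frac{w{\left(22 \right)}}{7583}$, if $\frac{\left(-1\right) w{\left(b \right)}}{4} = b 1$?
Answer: $- \frac{29364145}{178625148} \approx -0.16439$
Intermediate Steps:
$w{\left(b \right)} = - 4 b$ ($w{\left(b \right)} = - 4 b 1 = - 4 b$)
$\frac{3599}{-23556} + \frac{w{\left(22 \right)}}{7583} = \frac{3599}{-23556} + \frac{\left(-4\right) 22}{7583} = 3599 \left(- \frac{1}{23556}\right) - \frac{88}{7583} = - \frac{3599}{23556} - \frac{88}{7583} = - \frac{29364145}{178625148}$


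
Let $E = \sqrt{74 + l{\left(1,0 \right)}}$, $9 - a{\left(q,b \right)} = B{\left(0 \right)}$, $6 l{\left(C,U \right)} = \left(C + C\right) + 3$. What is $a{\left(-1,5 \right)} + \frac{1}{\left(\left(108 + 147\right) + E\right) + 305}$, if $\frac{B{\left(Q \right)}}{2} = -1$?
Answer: $\frac{20696021}{1881151} - \frac{\sqrt{2694}}{1881151} \approx 11.002$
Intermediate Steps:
$l{\left(C,U \right)} = \frac{1}{2} + \frac{C}{3}$ ($l{\left(C,U \right)} = \frac{\left(C + C\right) + 3}{6} = \frac{2 C + 3}{6} = \frac{3 + 2 C}{6} = \frac{1}{2} + \frac{C}{3}$)
$B{\left(Q \right)} = -2$ ($B{\left(Q \right)} = 2 \left(-1\right) = -2$)
$a{\left(q,b \right)} = 11$ ($a{\left(q,b \right)} = 9 - -2 = 9 + 2 = 11$)
$E = \frac{\sqrt{2694}}{6}$ ($E = \sqrt{74 + \left(\frac{1}{2} + \frac{1}{3} \cdot 1\right)} = \sqrt{74 + \left(\frac{1}{2} + \frac{1}{3}\right)} = \sqrt{74 + \frac{5}{6}} = \sqrt{\frac{449}{6}} = \frac{\sqrt{2694}}{6} \approx 8.6506$)
$a{\left(-1,5 \right)} + \frac{1}{\left(\left(108 + 147\right) + E\right) + 305} = 11 + \frac{1}{\left(\left(108 + 147\right) + \frac{\sqrt{2694}}{6}\right) + 305} = 11 + \frac{1}{\left(255 + \frac{\sqrt{2694}}{6}\right) + 305} = 11 + \frac{1}{560 + \frac{\sqrt{2694}}{6}}$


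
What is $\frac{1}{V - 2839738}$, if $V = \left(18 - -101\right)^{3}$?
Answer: $- \frac{1}{1154579} \approx -8.6612 \cdot 10^{-7}$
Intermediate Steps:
$V = 1685159$ ($V = \left(18 + 101\right)^{3} = 119^{3} = 1685159$)
$\frac{1}{V - 2839738} = \frac{1}{1685159 - 2839738} = \frac{1}{-1154579} = - \frac{1}{1154579}$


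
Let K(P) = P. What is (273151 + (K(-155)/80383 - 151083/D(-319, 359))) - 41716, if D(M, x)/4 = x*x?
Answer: 309371205629581/1336753732 ≈ 2.3143e+5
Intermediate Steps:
D(M, x) = 4*x**2 (D(M, x) = 4*(x*x) = 4*x**2)
(273151 + (K(-155)/80383 - 151083/D(-319, 359))) - 41716 = (273151 + (-155/80383 - 151083/(4*359**2))) - 41716 = (273151 + (-155*1/80383 - 151083/(4*128881))) - 41716 = (273151 + (-5/2593 - 151083/515524)) - 41716 = (273151 - 394335839/1336753732) - 41716 = 365135224313693/1336753732 - 41716 = 309371205629581/1336753732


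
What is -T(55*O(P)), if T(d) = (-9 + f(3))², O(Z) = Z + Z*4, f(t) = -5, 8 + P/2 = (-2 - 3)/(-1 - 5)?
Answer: -196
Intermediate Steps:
P = -43/3 (P = -16 + 2*((-2 - 3)/(-1 - 5)) = -16 + 2*(-5/(-6)) = -16 + 2*(-5*(-⅙)) = -16 + 2*(⅚) = -16 + 5/3 = -43/3 ≈ -14.333)
O(Z) = 5*Z (O(Z) = Z + 4*Z = 5*Z)
T(d) = 196 (T(d) = (-9 - 5)² = (-14)² = 196)
-T(55*O(P)) = -1*196 = -196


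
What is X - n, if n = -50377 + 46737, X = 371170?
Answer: 374810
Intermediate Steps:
n = -3640
X - n = 371170 - 1*(-3640) = 371170 + 3640 = 374810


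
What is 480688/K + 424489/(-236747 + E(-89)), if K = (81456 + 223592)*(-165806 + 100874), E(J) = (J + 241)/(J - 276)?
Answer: -4918215514261949/2742966383115798 ≈ -1.7930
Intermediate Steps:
E(J) = (241 + J)/(-276 + J)
K = -19807376736 (K = 305048*(-64932) = -19807376736)
480688/K + 424489/(-236747 + E(-89)) = 480688/(-19807376736) + 424489/(-236747 + (241 - 89)/(-276 - 89)) = 480688*(-1/19807376736) + 424489/(-236747 + 152/(-365)) = -30043/1237961046 + 424489/(-236747 - 1/365*152) = -30043/1237961046 + 424489/(-236747 - 152/365) = -30043/1237961046 + 424489/(-86412807/365) = -30043/1237961046 + 424489*(-365/86412807) = -30043/1237961046 - 11918345/6647139 = -4918215514261949/2742966383115798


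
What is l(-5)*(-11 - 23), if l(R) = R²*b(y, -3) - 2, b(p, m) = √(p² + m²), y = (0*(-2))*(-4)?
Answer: -2482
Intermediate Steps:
y = 0 (y = 0*(-4) = 0)
b(p, m) = √(m² + p²)
l(R) = -2 + 3*R² (l(R) = R²*√((-3)² + 0²) - 2 = R²*√(9 + 0) - 2 = R²*√9 - 2 = R²*3 - 2 = 3*R² - 2 = -2 + 3*R²)
l(-5)*(-11 - 23) = (-2 + 3*(-5)²)*(-11 - 23) = (-2 + 3*25)*(-34) = (-2 + 75)*(-34) = 73*(-34) = -2482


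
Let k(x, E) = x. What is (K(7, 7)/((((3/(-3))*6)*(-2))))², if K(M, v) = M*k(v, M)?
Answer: 2401/144 ≈ 16.674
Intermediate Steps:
K(M, v) = M*v
(K(7, 7)/((((3/(-3))*6)*(-2))))² = ((7*7)/((((3/(-3))*6)*(-2))))² = (49/((((3*(-⅓))*6)*(-2))))² = (49/((-1*6*(-2))))² = (49/((-6*(-2))))² = (49/12)² = 2401/144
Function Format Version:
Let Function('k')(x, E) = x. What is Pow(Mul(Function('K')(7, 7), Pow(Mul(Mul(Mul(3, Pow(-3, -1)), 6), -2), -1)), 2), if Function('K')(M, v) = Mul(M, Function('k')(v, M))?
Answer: Rational(2401, 144) ≈ 16.674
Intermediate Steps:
Function('K')(M, v) = Mul(M, v)
Pow(Mul(Function('K')(7, 7), Pow(Mul(Mul(Mul(3, Pow(-3, -1)), 6), -2), -1)), 2) = Pow(Mul(Mul(7, 7), Pow(Mul(Mul(Mul(3, Pow(-3, -1)), 6), -2), -1)), 2) = Pow(Mul(49, Pow(Mul(Mul(Mul(3, Rational(-1, 3)), 6), -2), -1)), 2) = Pow(Mul(49, Pow(Mul(Mul(-1, 6), -2), -1)), 2) = Pow(Mul(49, Pow(Mul(-6, -2), -1)), 2) = Pow(Mul(49, Pow(12, -1)), 2) = Pow(Mul(49, Rational(1, 12)), 2) = Pow(Rational(49, 12), 2) = Rational(2401, 144)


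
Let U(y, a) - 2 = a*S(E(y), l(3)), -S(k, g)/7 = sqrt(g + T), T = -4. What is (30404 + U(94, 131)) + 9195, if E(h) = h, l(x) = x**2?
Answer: 39601 - 917*sqrt(5) ≈ 37551.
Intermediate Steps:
S(k, g) = -7*sqrt(-4 + g) (S(k, g) = -7*sqrt(g - 4) = -7*sqrt(-4 + g))
U(y, a) = 2 - 7*a*sqrt(5) (U(y, a) = 2 + a*(-7*sqrt(-4 + 3**2)) = 2 + a*(-7*sqrt(-4 + 9)) = 2 + a*(-7*sqrt(5)) = 2 - 7*a*sqrt(5))
(30404 + U(94, 131)) + 9195 = (30404 + (2 - 7*131*sqrt(5))) + 9195 = (30404 + (2 - 917*sqrt(5))) + 9195 = (30406 - 917*sqrt(5)) + 9195 = 39601 - 917*sqrt(5)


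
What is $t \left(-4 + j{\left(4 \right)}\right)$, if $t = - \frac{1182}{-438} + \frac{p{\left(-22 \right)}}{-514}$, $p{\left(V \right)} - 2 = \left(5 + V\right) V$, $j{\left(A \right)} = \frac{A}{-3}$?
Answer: $- \frac{590480}{56283} \approx -10.491$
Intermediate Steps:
$j{\left(A \right)} = - \frac{A}{3}$ ($j{\left(A \right)} = A \left(- \frac{1}{3}\right) = - \frac{A}{3}$)
$p{\left(V \right)} = 2 + V \left(5 + V\right)$ ($p{\left(V \right)} = 2 + \left(5 + V\right) V = 2 + V \left(5 + V\right)$)
$t = \frac{36905}{18761}$ ($t = - \frac{1182}{-438} + \frac{2 + \left(-22\right)^{2} + 5 \left(-22\right)}{-514} = \left(-1182\right) \left(- \frac{1}{438}\right) + \left(2 + 484 - 110\right) \left(- \frac{1}{514}\right) = \frac{197}{73} + 376 \left(- \frac{1}{514}\right) = \frac{197}{73} - \frac{188}{257} = \frac{36905}{18761} \approx 1.9671$)
$t \left(-4 + j{\left(4 \right)}\right) = \frac{36905 \left(-4 - \frac{4}{3}\right)}{18761} = \frac{36905}{18761} \left(- \frac{16}{3}\right) = - \frac{590480}{56283}$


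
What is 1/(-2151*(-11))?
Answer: 1/23661 ≈ 4.2264e-5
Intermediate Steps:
1/(-2151*(-11)) = 1/23661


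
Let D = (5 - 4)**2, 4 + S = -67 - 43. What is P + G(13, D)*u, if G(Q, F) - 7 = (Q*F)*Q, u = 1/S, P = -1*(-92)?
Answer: 5156/57 ≈ 90.456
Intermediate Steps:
P = 92
S = -114 (S = -4 + (-67 - 43) = -4 - 110 = -114)
D = 1 (D = 1**2 = 1)
u = -1/114 (u = 1/(-114) = -1/114 ≈ -0.0087719)
G(Q, F) = 7 + F*Q**2 (G(Q, F) = 7 + (Q*F)*Q = 7 + (F*Q)*Q = 7 + F*Q**2)
P + G(13, D)*u = 92 + (7 + 1*13**2)*(-1/114) = 92 + (7 + 1*169)*(-1/114) = 92 + (7 + 169)*(-1/114) = 92 + 176*(-1/114) = 92 - 88/57 = 5156/57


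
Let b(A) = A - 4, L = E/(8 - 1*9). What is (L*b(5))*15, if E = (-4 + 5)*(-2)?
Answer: 30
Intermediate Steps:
E = -2 (E = 1*(-2) = -2)
L = 2 (L = -2/(8 - 1*9) = -2/(8 - 9) = -2/(-1) = -2*(-1) = 2)
b(A) = -4 + A
(L*b(5))*15 = (2*(-4 + 5))*15 = (2*1)*15 = 2*15 = 30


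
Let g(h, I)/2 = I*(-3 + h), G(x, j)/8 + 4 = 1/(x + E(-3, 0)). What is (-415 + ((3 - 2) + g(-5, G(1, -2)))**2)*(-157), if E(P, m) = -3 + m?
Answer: -52204698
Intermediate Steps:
G(x, j) = -32 + 8/(-3 + x) (G(x, j) = -32 + 8/(x + (-3 + 0)) = -32 + 8/(x - 3) = -32 + 8/(-3 + x))
g(h, I) = 2*I*(-3 + h) (g(h, I) = 2*(I*(-3 + h)) = 2*I*(-3 + h))
(-415 + ((3 - 2) + g(-5, G(1, -2)))**2)*(-157) = (-415 + ((3 - 2) + 2*(8*(13 - 4*1)/(-3 + 1))*(-3 - 5))**2)*(-157) = (-415 + (1 + 2*(8*(13 - 4)/(-2))*(-8))**2)*(-157) = (-415 + (1 + 2*(8*(-1/2)*9)*(-8))**2)*(-157) = (-415 + (1 + 2*(-36)*(-8))**2)*(-157) = (-415 + (1 + 576)**2)*(-157) = (-415 + 577**2)*(-157) = (-415 + 332929)*(-157) = 332514*(-157) = -52204698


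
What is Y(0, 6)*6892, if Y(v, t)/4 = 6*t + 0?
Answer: 992448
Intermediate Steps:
Y(v, t) = 24*t (Y(v, t) = 4*(6*t + 0) = 4*(6*t) = 24*t)
Y(0, 6)*6892 = (24*6)*6892 = 144*6892 = 992448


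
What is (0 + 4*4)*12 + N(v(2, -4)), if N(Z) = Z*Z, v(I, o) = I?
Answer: 196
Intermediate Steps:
N(Z) = Z**2
(0 + 4*4)*12 + N(v(2, -4)) = (0 + 4*4)*12 + 2**2 = (0 + 16)*12 + 4 = 16*12 + 4 = 192 + 4 = 196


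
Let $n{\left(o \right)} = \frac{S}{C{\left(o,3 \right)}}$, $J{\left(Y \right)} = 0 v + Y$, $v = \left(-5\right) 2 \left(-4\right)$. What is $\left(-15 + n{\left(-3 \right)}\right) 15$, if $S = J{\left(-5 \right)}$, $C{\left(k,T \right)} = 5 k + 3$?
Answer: $- \frac{875}{4} \approx -218.75$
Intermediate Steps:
$v = 40$ ($v = \left(-10\right) \left(-4\right) = 40$)
$C{\left(k,T \right)} = 3 + 5 k$
$J{\left(Y \right)} = Y$ ($J{\left(Y \right)} = 0 \cdot 40 + Y = 0 + Y = Y$)
$S = -5$
$n{\left(o \right)} = - \frac{5}{3 + 5 o}$
$\left(-15 + n{\left(-3 \right)}\right) 15 = \left(-15 - \frac{5}{3 + 5 \left(-3\right)}\right) 15 = \left(-15 - \frac{5}{3 - 15}\right) 15 = \left(-15 - \frac{5}{-12}\right) 15 = \left(-15 - - \frac{5}{12}\right) 15 = \left(-15 + \frac{5}{12}\right) 15 = \left(- \frac{175}{12}\right) 15 = - \frac{875}{4}$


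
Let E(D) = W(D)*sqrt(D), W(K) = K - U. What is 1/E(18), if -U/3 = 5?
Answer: sqrt(2)/198 ≈ 0.0071425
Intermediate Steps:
U = -15 (U = -3*5 = -15)
W(K) = 15 + K (W(K) = K - 1*(-15) = K + 15 = 15 + K)
E(D) = sqrt(D)*(15 + D) (E(D) = (15 + D)*sqrt(D) = sqrt(D)*(15 + D))
1/E(18) = 1/(sqrt(18)*(15 + 18)) = 1/((3*sqrt(2))*33) = 1/(99*sqrt(2)) = sqrt(2)/198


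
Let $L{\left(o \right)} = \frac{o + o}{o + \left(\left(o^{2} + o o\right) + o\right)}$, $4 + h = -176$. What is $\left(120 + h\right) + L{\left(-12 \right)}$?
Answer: $- \frac{661}{11} \approx -60.091$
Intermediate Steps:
$h = -180$ ($h = -4 - 176 = -180$)
$L{\left(o \right)} = \frac{2 o}{2 o + 2 o^{2}}$ ($L{\left(o \right)} = \frac{2 o}{o + \left(\left(o^{2} + o^{2}\right) + o\right)} = \frac{2 o}{o + \left(2 o^{2} + o\right)} = \frac{2 o}{o + \left(o + 2 o^{2}\right)} = \frac{2 o}{2 o + 2 o^{2}}$)
$\left(120 + h\right) + L{\left(-12 \right)} = \left(120 - 180\right) + \frac{1}{1 - 12} = -60 + \frac{1}{-11} = -60 - \frac{1}{11} = - \frac{661}{11}$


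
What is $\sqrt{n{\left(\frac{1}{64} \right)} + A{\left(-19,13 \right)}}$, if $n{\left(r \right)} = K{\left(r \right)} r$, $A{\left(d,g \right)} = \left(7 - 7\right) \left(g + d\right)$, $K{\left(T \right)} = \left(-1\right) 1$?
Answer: $\frac{i}{8} \approx 0.125 i$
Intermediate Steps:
$K{\left(T \right)} = -1$
$A{\left(d,g \right)} = 0$ ($A{\left(d,g \right)} = 0 \left(d + g\right) = 0$)
$n{\left(r \right)} = - r$
$\sqrt{n{\left(\frac{1}{64} \right)} + A{\left(-19,13 \right)}} = \sqrt{- \frac{1}{64} + 0} = \sqrt{- \frac{1}{64}} = \frac{i}{8}$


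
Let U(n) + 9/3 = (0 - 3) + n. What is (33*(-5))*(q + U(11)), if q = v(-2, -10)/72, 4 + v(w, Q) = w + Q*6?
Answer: -2695/4 ≈ -673.75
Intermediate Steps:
v(w, Q) = -4 + w + 6*Q (v(w, Q) = -4 + (w + Q*6) = -4 + (w + 6*Q) = -4 + w + 6*Q)
U(n) = -6 + n (U(n) = -3 + ((0 - 3) + n) = -3 + (-3 + n) = -6 + n)
q = -11/12 (q = (-4 - 2 + 6*(-10))/72 = (-4 - 2 - 60)*(1/72) = -66*1/72 = -11/12 ≈ -0.91667)
(33*(-5))*(q + U(11)) = (33*(-5))*(-11/12 + (-6 + 11)) = -165*(-11/12 + 5) = -165*49/12 = -2695/4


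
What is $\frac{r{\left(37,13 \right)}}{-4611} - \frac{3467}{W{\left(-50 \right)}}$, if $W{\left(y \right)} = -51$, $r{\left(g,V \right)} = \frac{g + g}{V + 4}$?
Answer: $\frac{1776235}{26129} \approx 67.979$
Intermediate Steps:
$r{\left(g,V \right)} = \frac{2 g}{4 + V}$
$\frac{r{\left(37,13 \right)}}{-4611} - \frac{3467}{W{\left(-50 \right)}} = \frac{2 \cdot 37 \frac{1}{4 + 13}}{-4611} - \frac{3467}{-51} = 2 \cdot 37 \cdot \frac{1}{17} \left(- \frac{1}{4611}\right) - - \frac{3467}{51} = 2 \cdot 37 \cdot \frac{1}{17} \left(- \frac{1}{4611}\right) + \frac{3467}{51} = \frac{74}{17} \left(- \frac{1}{4611}\right) + \frac{3467}{51} = - \frac{74}{78387} + \frac{3467}{51} = \frac{1776235}{26129}$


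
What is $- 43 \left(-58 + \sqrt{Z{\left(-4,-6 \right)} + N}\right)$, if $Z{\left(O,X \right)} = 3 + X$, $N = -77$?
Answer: $2494 - 172 i \sqrt{5} \approx 2494.0 - 384.6 i$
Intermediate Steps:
$- 43 \left(-58 + \sqrt{Z{\left(-4,-6 \right)} + N}\right) = - 43 \left(-58 + \sqrt{\left(3 - 6\right) - 77}\right) = - 43 \left(-58 + \sqrt{-3 - 77}\right) = - 43 \left(-58 + \sqrt{-80}\right) = - 43 \left(-58 + 4 i \sqrt{5}\right) = 2494 - 172 i \sqrt{5}$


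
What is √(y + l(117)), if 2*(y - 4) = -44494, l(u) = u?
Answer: I*√22126 ≈ 148.75*I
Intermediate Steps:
y = -22243 (y = 4 + (½)*(-44494) = 4 - 22247 = -22243)
√(y + l(117)) = √(-22243 + 117) = √(-22126) = I*√22126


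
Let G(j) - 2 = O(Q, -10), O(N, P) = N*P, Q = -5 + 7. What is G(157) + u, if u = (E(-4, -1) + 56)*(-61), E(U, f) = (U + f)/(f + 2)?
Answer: -3129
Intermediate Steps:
E(U, f) = (U + f)/(2 + f)
Q = 2
u = -3111 (u = ((-4 - 1)/(2 - 1) + 56)*(-61) = (-5/1 + 56)*(-61) = (1*(-5) + 56)*(-61) = (-5 + 56)*(-61) = 51*(-61) = -3111)
G(j) = -18 (G(j) = 2 + 2*(-10) = 2 - 20 = -18)
G(157) + u = -18 - 3111 = -3129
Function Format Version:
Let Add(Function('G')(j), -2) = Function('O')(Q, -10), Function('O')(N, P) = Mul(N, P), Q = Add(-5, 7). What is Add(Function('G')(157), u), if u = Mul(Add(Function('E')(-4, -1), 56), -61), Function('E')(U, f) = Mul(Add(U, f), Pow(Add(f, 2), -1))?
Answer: -3129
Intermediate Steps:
Function('E')(U, f) = Mul(Pow(Add(2, f), -1), Add(U, f)) (Function('E')(U, f) = Mul(Add(U, f), Pow(Add(2, f), -1)) = Mul(Pow(Add(2, f), -1), Add(U, f)))
Q = 2
u = -3111 (u = Mul(Add(Mul(Pow(Add(2, -1), -1), Add(-4, -1)), 56), -61) = Mul(Add(Mul(Pow(1, -1), -5), 56), -61) = Mul(Add(Mul(1, -5), 56), -61) = Mul(Add(-5, 56), -61) = Mul(51, -61) = -3111)
Function('G')(j) = -18 (Function('G')(j) = Add(2, Mul(2, -10)) = Add(2, -20) = -18)
Add(Function('G')(157), u) = Add(-18, -3111) = -3129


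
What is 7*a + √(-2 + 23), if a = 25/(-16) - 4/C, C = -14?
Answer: -143/16 + √21 ≈ -4.3549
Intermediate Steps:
a = -143/112 (a = 25/(-16) - 4/(-14) = 25*(-1/16) - 4*(-1/14) = -25/16 + 2/7 = -143/112 ≈ -1.2768)
7*a + √(-2 + 23) = 7*(-143/112) + √(-2 + 23) = -143/16 + √21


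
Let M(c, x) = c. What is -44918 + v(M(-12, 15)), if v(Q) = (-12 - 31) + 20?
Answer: -44941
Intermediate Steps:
v(Q) = -23 (v(Q) = -43 + 20 = -23)
-44918 + v(M(-12, 15)) = -44918 - 23 = -44941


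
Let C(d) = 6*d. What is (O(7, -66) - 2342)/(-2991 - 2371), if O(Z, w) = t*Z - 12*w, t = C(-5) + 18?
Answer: 817/2681 ≈ 0.30474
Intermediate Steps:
t = -12 (t = 6*(-5) + 18 = -30 + 18 = -12)
O(Z, w) = -12*Z - 12*w
(O(7, -66) - 2342)/(-2991 - 2371) = ((-12*7 - 12*(-66)) - 2342)/(-2991 - 2371) = ((-84 + 792) - 2342)/(-5362) = (708 - 2342)*(-1/5362) = -1634*(-1/5362) = 817/2681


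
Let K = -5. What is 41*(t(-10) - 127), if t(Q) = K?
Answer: -5412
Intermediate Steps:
t(Q) = -5
41*(t(-10) - 127) = 41*(-5 - 127) = 41*(-132) = -5412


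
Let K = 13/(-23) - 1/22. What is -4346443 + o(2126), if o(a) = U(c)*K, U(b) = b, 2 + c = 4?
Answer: -1099650388/253 ≈ -4.3464e+6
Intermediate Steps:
c = 2 (c = -2 + 4 = 2)
K = -309/506 (K = 13*(-1/23) - 1*1/22 = -13/23 - 1/22 = -309/506 ≈ -0.61067)
o(a) = -309/253 (o(a) = 2*(-309/506) = -309/253)
-4346443 + o(2126) = -4346443 - 309/253 = -1099650388/253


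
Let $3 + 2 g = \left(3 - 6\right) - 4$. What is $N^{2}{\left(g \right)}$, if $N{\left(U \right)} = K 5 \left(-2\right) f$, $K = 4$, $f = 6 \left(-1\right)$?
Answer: $57600$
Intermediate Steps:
$g = -5$ ($g = - \frac{3}{2} + \frac{\left(3 - 6\right) - 4}{2} = - \frac{3}{2} + \frac{-3 - 4}{2} = - \frac{3}{2} + \frac{1}{2} \left(-7\right) = - \frac{3}{2} - \frac{7}{2} = -5$)
$f = -6$
$N{\left(U \right)} = 240$ ($N{\left(U \right)} = 4 \cdot 5 \left(-2\right) \left(-6\right) = 4 \left(-10\right) \left(-6\right) = \left(-40\right) \left(-6\right) = 240$)
$N^{2}{\left(g \right)} = 240^{2} = 57600$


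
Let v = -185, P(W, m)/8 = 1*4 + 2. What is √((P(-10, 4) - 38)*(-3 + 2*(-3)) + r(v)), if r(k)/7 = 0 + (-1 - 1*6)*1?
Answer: I*√139 ≈ 11.79*I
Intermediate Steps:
P(W, m) = 48 (P(W, m) = 8*(1*4 + 2) = 8*(4 + 2) = 8*6 = 48)
r(k) = -49 (r(k) = 7*(0 + (-1 - 1*6)*1) = 7*(0 + (-1 - 6)*1) = 7*(0 - 7*1) = 7*(0 - 7) = 7*(-7) = -49)
√((P(-10, 4) - 38)*(-3 + 2*(-3)) + r(v)) = √((48 - 38)*(-3 + 2*(-3)) - 49) = √(10*(-3 - 6) - 49) = √(10*(-9) - 49) = √(-90 - 49) = √(-139) = I*√139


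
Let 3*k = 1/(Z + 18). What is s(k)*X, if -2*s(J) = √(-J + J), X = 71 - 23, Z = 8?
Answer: 0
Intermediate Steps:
X = 48
k = 1/78 (k = 1/(3*(8 + 18)) = (⅓)/26 = (⅓)*(1/26) = 1/78 ≈ 0.012821)
s(J) = 0 (s(J) = -√(-J + J)/2 = -√0/2 = -½*0 = 0)
s(k)*X = 0*48 = 0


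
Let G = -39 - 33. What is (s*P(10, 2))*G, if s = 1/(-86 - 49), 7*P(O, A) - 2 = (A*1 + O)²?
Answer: 1168/105 ≈ 11.124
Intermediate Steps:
P(O, A) = 2/7 + (A + O)²/7 (P(O, A) = 2/7 + (A*1 + O)²/7 = 2/7 + (A + O)²/7)
G = -72
s = -1/135 (s = 1/(-135) = -1/135 ≈ -0.0074074)
(s*P(10, 2))*G = -(2/7 + (2 + 10)²/7)/135*(-72) = -(2/7 + (⅐)*12²)/135*(-72) = -(2/7 + (⅐)*144)/135*(-72) = -(2/7 + 144/7)/135*(-72) = -1/135*146/7*(-72) = -146/945*(-72) = 1168/105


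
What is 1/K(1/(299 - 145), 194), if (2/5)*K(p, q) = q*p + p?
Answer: 308/975 ≈ 0.31590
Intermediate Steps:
K(p, q) = 5*p/2 + 5*p*q/2 (K(p, q) = 5*(q*p + p)/2 = 5*(p*q + p)/2 = 5*(p + p*q)/2 = 5*p/2 + 5*p*q/2)
1/K(1/(299 - 145), 194) = 1/(5*(1 + 194)/(2*(299 - 145))) = 1/((5/2)*195/154) = 1/((5/2)*(1/154)*195) = 1/(975/308) = 308/975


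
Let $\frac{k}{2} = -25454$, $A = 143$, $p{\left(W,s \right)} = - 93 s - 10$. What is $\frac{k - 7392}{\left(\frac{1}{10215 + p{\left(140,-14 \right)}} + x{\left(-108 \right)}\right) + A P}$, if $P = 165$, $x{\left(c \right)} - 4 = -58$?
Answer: $- \frac{167714525}{67721572} \approx -2.4765$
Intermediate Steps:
$p{\left(W,s \right)} = -10 - 93 s$
$x{\left(c \right)} = -54$ ($x{\left(c \right)} = 4 - 58 = -54$)
$k = -50908$ ($k = 2 \left(-25454\right) = -50908$)
$\frac{k - 7392}{\left(\frac{1}{10215 + p{\left(140,-14 \right)}} + x{\left(-108 \right)}\right) + A P} = \frac{-50908 - 7392}{\left(\frac{1}{10215 - -1292} - 54\right) + 143 \cdot 165} = - \frac{58300}{\left(\frac{1}{10215 + \left(-10 + 1302\right)} - 54\right) + 23595} = - \frac{58300}{\left(\frac{1}{10215 + 1292} - 54\right) + 23595} = - \frac{58300}{\left(\frac{1}{11507} - 54\right) + 23595} = - \frac{58300}{- \frac{621377}{11507} + 23595} = - \frac{58300}{\frac{270886288}{11507}} = \left(-58300\right) \frac{11507}{270886288} = - \frac{167714525}{67721572}$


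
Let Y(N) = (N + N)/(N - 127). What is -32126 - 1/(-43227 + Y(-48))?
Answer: -243021271079/7564629 ≈ -32126.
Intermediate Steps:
Y(N) = 2*N/(-127 + N) (Y(N) = (2*N)/(-127 + N) = 2*N/(-127 + N))
-32126 - 1/(-43227 + Y(-48)) = -32126 - 1/(-43227 + 2*(-48)/(-127 - 48)) = -32126 - 1/(-43227 + 2*(-48)/(-175)) = -32126 - 1/(-43227 + 2*(-48)*(-1/175)) = -32126 - 1/(-43227 + 96/175) = -32126 - 1/(-7564629/175) = -32126 - 1*(-175/7564629) = -32126 + 175/7564629 = -243021271079/7564629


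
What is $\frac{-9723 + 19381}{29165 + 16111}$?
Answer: $\frac{439}{2058} \approx 0.21331$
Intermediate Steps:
$\frac{-9723 + 19381}{29165 + 16111} = \frac{9658}{45276} = 9658 \cdot \frac{1}{45276} = \frac{439}{2058}$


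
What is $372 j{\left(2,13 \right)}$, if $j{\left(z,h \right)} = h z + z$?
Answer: $10416$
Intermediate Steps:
$j{\left(z,h \right)} = z + h z$
$372 j{\left(2,13 \right)} = 372 \cdot 2 \left(1 + 13\right) = 372 \cdot 2 \cdot 14 = 372 \cdot 28 = 10416$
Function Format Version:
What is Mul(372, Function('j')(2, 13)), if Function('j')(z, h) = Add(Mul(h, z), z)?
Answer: 10416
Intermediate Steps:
Function('j')(z, h) = Add(z, Mul(h, z))
Mul(372, Function('j')(2, 13)) = Mul(372, Mul(2, Add(1, 13))) = Mul(372, Mul(2, 14)) = Mul(372, 28) = 10416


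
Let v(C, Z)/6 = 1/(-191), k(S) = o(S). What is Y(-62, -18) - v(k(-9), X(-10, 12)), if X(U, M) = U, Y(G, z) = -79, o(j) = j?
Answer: -15083/191 ≈ -78.969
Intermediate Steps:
k(S) = S
v(C, Z) = -6/191 (v(C, Z) = 6/(-191) = 6*(-1/191) = -6/191)
Y(-62, -18) - v(k(-9), X(-10, 12)) = -79 - 1*(-6/191) = -79 + 6/191 = -15083/191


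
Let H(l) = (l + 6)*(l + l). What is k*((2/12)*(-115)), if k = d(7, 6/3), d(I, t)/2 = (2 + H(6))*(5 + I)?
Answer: -67160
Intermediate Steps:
H(l) = 2*l*(6 + l) (H(l) = (6 + l)*(2*l) = 2*l*(6 + l))
d(I, t) = 1460 + 292*I (d(I, t) = 2*((2 + 2*6*(6 + 6))*(5 + I)) = 2*((2 + 2*6*12)*(5 + I)) = 2*((2 + 144)*(5 + I)) = 2*(146*(5 + I)) = 2*(730 + 146*I) = 1460 + 292*I)
k = 3504 (k = 1460 + 292*7 = 1460 + 2044 = 3504)
k*((2/12)*(-115)) = 3504*((2/12)*(-115)) = 3504*((2*(1/12))*(-115)) = 3504*((⅙)*(-115)) = 3504*(-115/6) = -67160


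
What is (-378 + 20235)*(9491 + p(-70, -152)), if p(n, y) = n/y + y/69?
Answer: 329372473873/1748 ≈ 1.8843e+8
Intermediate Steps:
p(n, y) = y/69 + n/y (p(n, y) = n/y + y*(1/69) = n/y + y/69 = y/69 + n/y)
(-378 + 20235)*(9491 + p(-70, -152)) = (-378 + 20235)*(9491 + ((1/69)*(-152) - 70/(-152))) = 19857*(9491 + (-152/69 - 70*(-1/152))) = 19857*(9491 + (-152/69 + 35/76)) = 19857*(9491 - 9137/5244) = 19857*(49761667/5244) = 329372473873/1748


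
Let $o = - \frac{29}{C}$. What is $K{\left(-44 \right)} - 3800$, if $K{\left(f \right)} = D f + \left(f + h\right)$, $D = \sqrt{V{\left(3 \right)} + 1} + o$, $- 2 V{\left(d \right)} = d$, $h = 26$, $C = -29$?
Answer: $-3862 - 22 i \sqrt{2} \approx -3862.0 - 31.113 i$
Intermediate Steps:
$V{\left(d \right)} = - \frac{d}{2}$
$o = 1$ ($o = - \frac{29}{-29} = \left(-29\right) \left(- \frac{1}{29}\right) = 1$)
$D = 1 + \frac{i \sqrt{2}}{2}$ ($D = \sqrt{\left(- \frac{1}{2}\right) 3 + 1} + 1 = \sqrt{- \frac{3}{2} + 1} + 1 = \sqrt{- \frac{1}{2}} + 1 = \frac{i \sqrt{2}}{2} + 1 = 1 + \frac{i \sqrt{2}}{2} \approx 1.0 + 0.70711 i$)
$K{\left(f \right)} = 26 + f + f \left(1 + \frac{i \sqrt{2}}{2}\right)$ ($K{\left(f \right)} = \left(1 + \frac{i \sqrt{2}}{2}\right) f + \left(f + 26\right) = f \left(1 + \frac{i \sqrt{2}}{2}\right) + \left(26 + f\right) = 26 + f + f \left(1 + \frac{i \sqrt{2}}{2}\right)$)
$K{\left(-44 \right)} - 3800 = \left(26 + 2 \left(-44\right) + \frac{1}{2} i \left(-44\right) \sqrt{2}\right) - 3800 = \left(26 - 88 - 22 i \sqrt{2}\right) - 3800 = \left(-62 - 22 i \sqrt{2}\right) - 3800 = -3862 - 22 i \sqrt{2}$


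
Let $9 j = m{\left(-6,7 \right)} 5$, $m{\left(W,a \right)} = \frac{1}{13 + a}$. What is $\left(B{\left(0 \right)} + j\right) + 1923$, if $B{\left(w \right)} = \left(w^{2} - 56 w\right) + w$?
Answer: $\frac{69229}{36} \approx 1923.0$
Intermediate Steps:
$j = \frac{1}{36}$ ($j = \frac{\frac{1}{13 + 7} \cdot 5}{9} = \frac{\frac{1}{20} \cdot 5}{9} = \frac{1}{9} \cdot \frac{1}{4} = \frac{1}{36} \approx 0.027778$)
$B{\left(w \right)} = w^{2} - 55 w$
$\left(B{\left(0 \right)} + j\right) + 1923 = \left(0 \left(-55 + 0\right) + \frac{1}{36}\right) + 1923 = \left(0 \left(-55\right) + \frac{1}{36}\right) + 1923 = \left(0 + \frac{1}{36}\right) + 1923 = \frac{1}{36} + 1923 = \frac{69229}{36}$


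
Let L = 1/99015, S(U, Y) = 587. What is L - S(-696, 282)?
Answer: -58121804/99015 ≈ -587.00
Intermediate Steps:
L = 1/99015 ≈ 1.0099e-5
L - S(-696, 282) = 1/99015 - 1*587 = 1/99015 - 587 = -58121804/99015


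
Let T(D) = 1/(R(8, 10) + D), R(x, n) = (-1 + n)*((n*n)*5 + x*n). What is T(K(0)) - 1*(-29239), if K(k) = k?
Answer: 152627581/5220 ≈ 29239.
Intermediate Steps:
R(x, n) = (-1 + n)*(5*n² + n*x) (R(x, n) = (-1 + n)*(n²*5 + n*x) = (-1 + n)*(5*n² + n*x))
T(D) = 1/(5220 + D) (T(D) = 1/(10*(-1*8 - 5*10 + 5*10² + 10*8) + D) = 1/(10*(-8 - 50 + 5*100 + 80) + D) = 1/(10*(-8 - 50 + 500 + 80) + D) = 1/(10*522 + D) = 1/(5220 + D))
T(K(0)) - 1*(-29239) = 1/(5220 + 0) - 1*(-29239) = 1/5220 + 29239 = 152627581/5220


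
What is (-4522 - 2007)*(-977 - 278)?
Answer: 8193895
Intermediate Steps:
(-4522 - 2007)*(-977 - 278) = -6529*(-1255) = 8193895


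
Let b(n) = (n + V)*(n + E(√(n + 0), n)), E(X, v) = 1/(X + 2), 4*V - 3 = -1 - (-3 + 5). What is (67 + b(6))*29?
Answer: 2813 + 87*√6 ≈ 3026.1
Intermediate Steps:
V = 0 (V = ¾ + (-1 - (-3 + 5))/4 = ¾ + (-1 - 1*2)/4 = ¾ + (-1 - 2)/4 = ¾ + (¼)*(-3) = ¾ - ¾ = 0)
E(X, v) = 1/(2 + X)
b(n) = n*(n + 1/(2 + √n)) (b(n) = (n + 0)*(n + 1/(2 + √(n + 0))) = n*(n + 1/(2 + √n)))
(67 + b(6))*29 = (67 + 6*(1 + 6*(2 + √6))/(2 + √6))*29 = (67 + 6*(1 + (12 + 6*√6))/(2 + √6))*29 = (67 + 6*(13 + 6*√6)/(2 + √6))*29 = 1943 + 174*(13 + 6*√6)/(2 + √6)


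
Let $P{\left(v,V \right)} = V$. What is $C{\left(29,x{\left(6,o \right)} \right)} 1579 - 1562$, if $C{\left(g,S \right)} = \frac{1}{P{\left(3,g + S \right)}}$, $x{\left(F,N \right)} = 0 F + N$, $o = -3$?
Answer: $- \frac{39033}{26} \approx -1501.3$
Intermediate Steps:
$x{\left(F,N \right)} = N$ ($x{\left(F,N \right)} = 0 + N = N$)
$C{\left(g,S \right)} = \frac{1}{S + g}$ ($C{\left(g,S \right)} = \frac{1}{g + S} = \frac{1}{S + g}$)
$C{\left(29,x{\left(6,o \right)} \right)} 1579 - 1562 = \frac{1}{-3 + 29} \cdot 1579 - 1562 = \frac{1}{26} \cdot 1579 - 1562 = \frac{1579}{26} - 1562 = - \frac{39033}{26}$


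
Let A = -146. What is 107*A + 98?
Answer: -15524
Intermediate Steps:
107*A + 98 = 107*(-146) + 98 = -15622 + 98 = -15524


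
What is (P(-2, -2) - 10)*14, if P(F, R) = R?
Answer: -168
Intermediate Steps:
(P(-2, -2) - 10)*14 = (-2 - 10)*14 = -12*14 = -168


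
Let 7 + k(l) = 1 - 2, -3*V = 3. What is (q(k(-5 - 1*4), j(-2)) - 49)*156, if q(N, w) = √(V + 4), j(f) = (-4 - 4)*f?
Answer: -7644 + 156*√3 ≈ -7373.8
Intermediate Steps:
V = -1 (V = -⅓*3 = -1)
k(l) = -8 (k(l) = -7 + (1 - 2) = -7 - 1 = -8)
j(f) = -8*f
q(N, w) = √3 (q(N, w) = √(-1 + 4) = √3)
(q(k(-5 - 1*4), j(-2)) - 49)*156 = (√3 - 49)*156 = (-49 + √3)*156 = -7644 + 156*√3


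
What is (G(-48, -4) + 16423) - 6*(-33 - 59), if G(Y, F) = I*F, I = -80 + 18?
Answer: 17223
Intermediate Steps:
I = -62
G(Y, F) = -62*F
(G(-48, -4) + 16423) - 6*(-33 - 59) = (-62*(-4) + 16423) - 6*(-33 - 59) = (248 + 16423) - 6*(-92) = 16671 + 552 = 17223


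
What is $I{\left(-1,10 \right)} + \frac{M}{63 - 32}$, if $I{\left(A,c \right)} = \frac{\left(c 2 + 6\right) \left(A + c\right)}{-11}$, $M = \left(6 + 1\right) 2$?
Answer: $- \frac{7100}{341} \approx -20.821$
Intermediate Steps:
$M = 14$ ($M = 7 \cdot 2 = 14$)
$I{\left(A,c \right)} = - \frac{\left(6 + 2 c\right) \left(A + c\right)}{11}$ ($I{\left(A,c \right)} = \left(2 c + 6\right) \left(A + c\right) \left(- \frac{1}{11}\right) = \left(6 + 2 c\right) \left(A + c\right) \left(- \frac{1}{11}\right) = - \frac{\left(6 + 2 c\right) \left(A + c\right)}{11}$)
$I{\left(-1,10 \right)} + \frac{M}{63 - 32} = \left(\left(- \frac{6}{11}\right) \left(-1\right) - \frac{60}{11} - \frac{2 \cdot 10^{2}}{11} - \left(- \frac{2}{11}\right) 10\right) + \frac{14}{63 - 32} = \left(\frac{6}{11} - \frac{60}{11} - \frac{200}{11} + \frac{20}{11}\right) + \frac{14}{31} = \left(\frac{6}{11} - \frac{60}{11} - \frac{200}{11} + \frac{20}{11}\right) + 14 \cdot \frac{1}{31} = - \frac{234}{11} + \frac{14}{31} = - \frac{7100}{341}$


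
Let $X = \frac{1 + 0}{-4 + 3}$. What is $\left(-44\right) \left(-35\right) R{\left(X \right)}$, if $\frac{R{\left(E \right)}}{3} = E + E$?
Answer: $-9240$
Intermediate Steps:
$X = -1$ ($X = 1 \frac{1}{-1} = 1 \left(-1\right) = -1$)
$R{\left(E \right)} = 6 E$ ($R{\left(E \right)} = 3 \left(E + E\right) = 3 \cdot 2 E = 6 E$)
$\left(-44\right) \left(-35\right) R{\left(X \right)} = \left(-44\right) \left(-35\right) 6 \left(-1\right) = 1540 \left(-6\right) = -9240$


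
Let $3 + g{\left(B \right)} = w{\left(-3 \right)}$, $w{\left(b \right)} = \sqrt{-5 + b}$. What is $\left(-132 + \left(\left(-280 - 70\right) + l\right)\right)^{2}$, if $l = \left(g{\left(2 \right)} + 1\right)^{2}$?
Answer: $236068 + 7776 i \sqrt{2} \approx 2.3607 \cdot 10^{5} + 10997.0 i$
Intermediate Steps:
$g{\left(B \right)} = -3 + 2 i \sqrt{2}$ ($g{\left(B \right)} = -3 + \sqrt{-5 - 3} = -3 + \sqrt{-8} = -3 + 2 i \sqrt{2}$)
$l = \left(-2 + 2 i \sqrt{2}\right)^{2}$ ($l = \left(\left(-3 + 2 i \sqrt{2}\right) + 1\right)^{2} = \left(-2 + 2 i \sqrt{2}\right)^{2} \approx -4.0 - 11.314 i$)
$\left(-132 + \left(\left(-280 - 70\right) + l\right)\right)^{2} = \left(-132 + \left(\left(-280 - 70\right) + 4 \left(1 - i \sqrt{2}\right)^{2}\right)\right)^{2} = \left(-132 - \left(350 - 4 \left(1 - i \sqrt{2}\right)^{2}\right)\right)^{2} = \left(-482 + 4 \left(1 - i \sqrt{2}\right)^{2}\right)^{2}$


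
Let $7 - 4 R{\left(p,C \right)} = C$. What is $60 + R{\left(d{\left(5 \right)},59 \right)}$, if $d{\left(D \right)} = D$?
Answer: $47$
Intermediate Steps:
$R{\left(p,C \right)} = \frac{7}{4} - \frac{C}{4}$
$60 + R{\left(d{\left(5 \right)},59 \right)} = 60 + \left(\frac{7}{4} - \frac{59}{4}\right) = 60 - 13 = 47$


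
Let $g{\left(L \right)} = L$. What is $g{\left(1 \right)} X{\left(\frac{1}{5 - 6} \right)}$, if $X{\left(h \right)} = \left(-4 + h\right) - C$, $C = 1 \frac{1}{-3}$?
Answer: $- \frac{14}{3} \approx -4.6667$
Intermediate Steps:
$C = - \frac{1}{3}$ ($C = 1 \left(- \frac{1}{3}\right) = - \frac{1}{3} \approx -0.33333$)
$X{\left(h \right)} = - \frac{11}{3} + h$ ($X{\left(h \right)} = \left(-4 + h\right) - - \frac{1}{3} = \left(-4 + h\right) + \frac{1}{3} = - \frac{11}{3} + h$)
$g{\left(1 \right)} X{\left(\frac{1}{5 - 6} \right)} = 1 \left(- \frac{11}{3} + \frac{1}{5 - 6}\right) = 1 \left(- \frac{11}{3} + \frac{1}{-1}\right) = 1 \left(- \frac{11}{3} - 1\right) = 1 \left(- \frac{14}{3}\right) = - \frac{14}{3}$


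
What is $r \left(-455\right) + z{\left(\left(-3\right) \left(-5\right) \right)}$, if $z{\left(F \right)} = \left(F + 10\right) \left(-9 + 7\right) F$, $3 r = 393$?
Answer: $-60355$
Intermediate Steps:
$r = 131$ ($r = \frac{1}{3} \cdot 393 = 131$)
$z{\left(F \right)} = F \left(-20 - 2 F\right)$ ($z{\left(F \right)} = \left(10 + F\right) \left(-2\right) F = \left(-20 - 2 F\right) F = F \left(-20 - 2 F\right)$)
$r \left(-455\right) + z{\left(\left(-3\right) \left(-5\right) \right)} = 131 \left(-455\right) - 2 \left(\left(-3\right) \left(-5\right)\right) \left(10 - -15\right) = -59605 - 30 \left(10 + 15\right) = -59605 - 30 \cdot 25 = -59605 - 750 = -60355$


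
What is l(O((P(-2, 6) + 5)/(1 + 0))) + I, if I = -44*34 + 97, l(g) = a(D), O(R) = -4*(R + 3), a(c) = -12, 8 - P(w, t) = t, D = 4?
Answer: -1411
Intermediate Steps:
P(w, t) = 8 - t
O(R) = -12 - 4*R (O(R) = -4*(3 + R) = -12 - 4*R)
l(g) = -12
I = -1399 (I = -1496 + 97 = -1399)
l(O((P(-2, 6) + 5)/(1 + 0))) + I = -12 - 1399 = -1411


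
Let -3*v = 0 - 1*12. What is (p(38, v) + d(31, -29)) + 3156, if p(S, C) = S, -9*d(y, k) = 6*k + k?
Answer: 28949/9 ≈ 3216.6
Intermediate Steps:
d(y, k) = -7*k/9 (d(y, k) = -(6*k + k)/9 = -7*k/9)
v = 4 (v = -(0 - 1*12)/3 = -(0 - 12)/3 = -⅓*(-12) = 4)
(p(38, v) + d(31, -29)) + 3156 = (38 - 7/9*(-29)) + 3156 = (38 + 203/9) + 3156 = 545/9 + 3156 = 28949/9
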